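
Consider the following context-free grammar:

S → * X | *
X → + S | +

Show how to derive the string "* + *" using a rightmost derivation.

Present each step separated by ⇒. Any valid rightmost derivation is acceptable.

S ⇒ * X ⇒ * + S ⇒ * + *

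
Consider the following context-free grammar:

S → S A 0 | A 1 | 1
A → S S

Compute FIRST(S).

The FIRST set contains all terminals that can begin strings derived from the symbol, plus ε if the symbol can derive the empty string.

We compute FIRST(S) using the standard algorithm.
FIRST(A) = {1}
FIRST(S) = {1}
Therefore, FIRST(S) = {1}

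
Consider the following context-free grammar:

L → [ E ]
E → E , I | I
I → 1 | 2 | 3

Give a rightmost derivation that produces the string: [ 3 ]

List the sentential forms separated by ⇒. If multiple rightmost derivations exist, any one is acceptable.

L ⇒ [ E ] ⇒ [ I ] ⇒ [ 3 ]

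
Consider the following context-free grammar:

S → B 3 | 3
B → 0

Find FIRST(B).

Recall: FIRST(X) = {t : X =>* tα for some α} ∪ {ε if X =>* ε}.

We compute FIRST(B) using the standard algorithm.
FIRST(B) = {0}
FIRST(S) = {0, 3}
Therefore, FIRST(B) = {0}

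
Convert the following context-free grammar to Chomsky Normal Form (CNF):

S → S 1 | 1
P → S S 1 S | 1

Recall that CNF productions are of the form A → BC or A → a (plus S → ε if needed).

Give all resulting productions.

T1 → 1; S → 1; P → 1; S → S T1; P → S X0; X0 → S X1; X1 → T1 S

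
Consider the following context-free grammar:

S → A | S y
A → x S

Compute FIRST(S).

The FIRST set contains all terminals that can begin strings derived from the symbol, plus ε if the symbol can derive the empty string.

We compute FIRST(S) using the standard algorithm.
FIRST(A) = {x}
FIRST(S) = {x}
Therefore, FIRST(S) = {x}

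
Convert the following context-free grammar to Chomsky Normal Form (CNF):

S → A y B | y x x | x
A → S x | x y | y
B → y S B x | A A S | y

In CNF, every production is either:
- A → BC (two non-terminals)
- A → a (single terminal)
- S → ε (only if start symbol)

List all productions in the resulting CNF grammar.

TY → y; TX → x; S → x; A → y; B → y; S → A X0; X0 → TY B; S → TY X1; X1 → TX TX; A → S TX; A → TX TY; B → TY X2; X2 → S X3; X3 → B TX; B → A X4; X4 → A S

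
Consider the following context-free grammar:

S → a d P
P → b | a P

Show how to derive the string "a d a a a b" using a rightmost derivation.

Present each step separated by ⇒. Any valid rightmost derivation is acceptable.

S ⇒ a d P ⇒ a d a P ⇒ a d a a P ⇒ a d a a a P ⇒ a d a a a b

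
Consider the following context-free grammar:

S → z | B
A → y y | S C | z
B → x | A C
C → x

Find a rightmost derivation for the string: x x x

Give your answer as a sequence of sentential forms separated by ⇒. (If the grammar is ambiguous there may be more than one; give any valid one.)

S ⇒ B ⇒ A C ⇒ A x ⇒ S C x ⇒ S x x ⇒ B x x ⇒ x x x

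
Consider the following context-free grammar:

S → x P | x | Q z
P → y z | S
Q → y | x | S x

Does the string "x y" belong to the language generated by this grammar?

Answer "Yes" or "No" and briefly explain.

No - no valid derivation exists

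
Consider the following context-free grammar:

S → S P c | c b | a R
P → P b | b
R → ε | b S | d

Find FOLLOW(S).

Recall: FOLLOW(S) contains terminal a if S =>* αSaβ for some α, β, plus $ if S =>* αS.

We compute FOLLOW(S) using the standard algorithm.
FOLLOW(S) starts with {$}.
FIRST(P) = {b}
FIRST(R) = {b, d, ε}
FIRST(S) = {a, c}
FOLLOW(P) = {b, c}
FOLLOW(R) = {$, b}
FOLLOW(S) = {$, b}
Therefore, FOLLOW(S) = {$, b}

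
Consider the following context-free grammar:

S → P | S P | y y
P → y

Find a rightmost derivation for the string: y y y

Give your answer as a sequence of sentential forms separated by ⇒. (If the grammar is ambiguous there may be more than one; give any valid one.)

S ⇒ S P ⇒ S y ⇒ y y y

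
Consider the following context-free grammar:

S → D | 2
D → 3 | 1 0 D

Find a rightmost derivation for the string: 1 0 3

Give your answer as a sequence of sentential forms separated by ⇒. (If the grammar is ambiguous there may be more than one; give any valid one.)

S ⇒ D ⇒ 1 0 D ⇒ 1 0 3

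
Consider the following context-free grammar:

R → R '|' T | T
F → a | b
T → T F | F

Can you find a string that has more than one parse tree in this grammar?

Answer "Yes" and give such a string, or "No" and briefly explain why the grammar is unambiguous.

No - the grammar is unambiguous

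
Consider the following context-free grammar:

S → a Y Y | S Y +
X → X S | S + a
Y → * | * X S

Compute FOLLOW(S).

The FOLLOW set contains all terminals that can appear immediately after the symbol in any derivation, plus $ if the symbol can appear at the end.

We compute FOLLOW(S) using the standard algorithm.
FOLLOW(S) starts with {$}.
FIRST(S) = {a}
FIRST(X) = {a}
FIRST(Y) = {*}
FOLLOW(S) = {$, *, +, a}
FOLLOW(X) = {a}
FOLLOW(Y) = {$, *, +, a}
Therefore, FOLLOW(S) = {$, *, +, a}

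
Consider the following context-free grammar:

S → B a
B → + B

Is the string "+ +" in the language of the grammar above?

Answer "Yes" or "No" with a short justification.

No - no valid derivation exists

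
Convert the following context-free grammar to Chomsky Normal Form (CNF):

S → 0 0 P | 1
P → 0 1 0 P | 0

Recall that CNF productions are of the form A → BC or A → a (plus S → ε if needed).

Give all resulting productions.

T0 → 0; S → 1; T1 → 1; P → 0; S → T0 X0; X0 → T0 P; P → T0 X1; X1 → T1 X2; X2 → T0 P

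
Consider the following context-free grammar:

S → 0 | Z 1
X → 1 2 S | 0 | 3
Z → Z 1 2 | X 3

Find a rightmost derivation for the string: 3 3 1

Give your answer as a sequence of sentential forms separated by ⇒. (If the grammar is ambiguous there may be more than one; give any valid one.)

S ⇒ Z 1 ⇒ X 3 1 ⇒ 3 3 1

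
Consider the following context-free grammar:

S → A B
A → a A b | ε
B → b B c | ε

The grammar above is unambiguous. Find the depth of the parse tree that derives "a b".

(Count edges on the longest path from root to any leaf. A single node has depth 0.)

3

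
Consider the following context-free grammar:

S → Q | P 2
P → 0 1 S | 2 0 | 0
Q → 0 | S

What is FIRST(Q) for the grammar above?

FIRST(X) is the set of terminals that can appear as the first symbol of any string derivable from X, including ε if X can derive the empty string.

We compute FIRST(Q) using the standard algorithm.
FIRST(P) = {0, 2}
FIRST(Q) = {0, 2}
FIRST(S) = {0, 2}
Therefore, FIRST(Q) = {0, 2}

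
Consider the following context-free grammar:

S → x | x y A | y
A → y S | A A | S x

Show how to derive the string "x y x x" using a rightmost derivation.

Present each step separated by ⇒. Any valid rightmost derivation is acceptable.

S ⇒ x y A ⇒ x y S x ⇒ x y x x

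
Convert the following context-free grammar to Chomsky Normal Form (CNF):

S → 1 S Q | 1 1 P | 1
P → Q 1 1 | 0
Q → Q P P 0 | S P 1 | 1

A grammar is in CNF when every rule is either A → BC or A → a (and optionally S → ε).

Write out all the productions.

T1 → 1; S → 1; P → 0; T0 → 0; Q → 1; S → T1 X0; X0 → S Q; S → T1 X1; X1 → T1 P; P → Q X2; X2 → T1 T1; Q → Q X3; X3 → P X4; X4 → P T0; Q → S X5; X5 → P T1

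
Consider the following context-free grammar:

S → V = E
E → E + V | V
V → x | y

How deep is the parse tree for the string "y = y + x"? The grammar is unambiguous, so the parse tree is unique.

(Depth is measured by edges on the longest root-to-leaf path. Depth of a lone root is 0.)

4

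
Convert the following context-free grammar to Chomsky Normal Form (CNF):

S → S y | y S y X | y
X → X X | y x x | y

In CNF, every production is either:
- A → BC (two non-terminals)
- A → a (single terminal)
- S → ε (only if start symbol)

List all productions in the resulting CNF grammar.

TY → y; S → y; TX → x; X → y; S → S TY; S → TY X0; X0 → S X1; X1 → TY X; X → X X; X → TY X2; X2 → TX TX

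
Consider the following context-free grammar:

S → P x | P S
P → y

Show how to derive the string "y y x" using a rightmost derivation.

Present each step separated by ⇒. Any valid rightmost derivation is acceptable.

S ⇒ P S ⇒ P P x ⇒ P y x ⇒ y y x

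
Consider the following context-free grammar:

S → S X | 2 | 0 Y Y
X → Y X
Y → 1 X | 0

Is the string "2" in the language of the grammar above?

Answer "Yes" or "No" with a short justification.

Yes - a valid derivation exists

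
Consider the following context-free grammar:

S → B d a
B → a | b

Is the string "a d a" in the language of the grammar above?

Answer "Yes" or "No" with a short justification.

Yes - a valid derivation exists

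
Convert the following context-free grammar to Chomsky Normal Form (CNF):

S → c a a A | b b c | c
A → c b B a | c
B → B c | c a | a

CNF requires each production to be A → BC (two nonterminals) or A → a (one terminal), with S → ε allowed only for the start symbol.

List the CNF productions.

TC → c; TA → a; TB → b; S → c; A → c; B → a; S → TC X0; X0 → TA X1; X1 → TA A; S → TB X2; X2 → TB TC; A → TC X3; X3 → TB X4; X4 → B TA; B → B TC; B → TC TA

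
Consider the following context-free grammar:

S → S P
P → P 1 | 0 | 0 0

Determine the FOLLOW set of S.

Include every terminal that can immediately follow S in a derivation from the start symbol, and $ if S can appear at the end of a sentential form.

We compute FOLLOW(S) using the standard algorithm.
FOLLOW(S) starts with {$}.
FIRST(P) = {0}
FIRST(S) = {}
FOLLOW(P) = {$, 0, 1}
FOLLOW(S) = {$, 0}
Therefore, FOLLOW(S) = {$, 0}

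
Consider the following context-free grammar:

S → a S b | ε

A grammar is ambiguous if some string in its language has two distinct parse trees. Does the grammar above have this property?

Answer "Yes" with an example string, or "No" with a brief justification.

No - the grammar is unambiguous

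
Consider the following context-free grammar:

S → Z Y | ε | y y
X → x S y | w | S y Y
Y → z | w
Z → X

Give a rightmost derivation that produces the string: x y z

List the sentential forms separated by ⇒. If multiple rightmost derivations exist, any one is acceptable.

S ⇒ Z Y ⇒ Z z ⇒ X z ⇒ x S y z ⇒ x y z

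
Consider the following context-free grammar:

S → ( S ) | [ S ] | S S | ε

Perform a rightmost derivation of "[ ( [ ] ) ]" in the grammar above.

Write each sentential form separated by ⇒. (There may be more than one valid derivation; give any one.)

S ⇒ [ S ] ⇒ [ ( S ) ] ⇒ [ ( [ S ] ) ] ⇒ [ ( [ ] ) ]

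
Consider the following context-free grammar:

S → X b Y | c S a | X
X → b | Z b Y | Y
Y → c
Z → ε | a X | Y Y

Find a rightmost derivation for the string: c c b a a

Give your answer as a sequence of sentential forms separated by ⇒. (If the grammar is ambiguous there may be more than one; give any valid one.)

S ⇒ c S a ⇒ c c S a a ⇒ c c X a a ⇒ c c b a a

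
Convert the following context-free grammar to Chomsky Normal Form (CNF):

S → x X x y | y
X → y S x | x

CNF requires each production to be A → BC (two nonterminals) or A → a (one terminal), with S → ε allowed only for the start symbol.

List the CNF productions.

TX → x; TY → y; S → y; X → x; S → TX X0; X0 → X X1; X1 → TX TY; X → TY X2; X2 → S TX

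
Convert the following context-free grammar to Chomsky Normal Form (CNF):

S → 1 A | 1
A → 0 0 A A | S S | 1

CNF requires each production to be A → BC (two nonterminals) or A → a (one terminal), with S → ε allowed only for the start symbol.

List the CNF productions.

T1 → 1; S → 1; T0 → 0; A → 1; S → T1 A; A → T0 X0; X0 → T0 X1; X1 → A A; A → S S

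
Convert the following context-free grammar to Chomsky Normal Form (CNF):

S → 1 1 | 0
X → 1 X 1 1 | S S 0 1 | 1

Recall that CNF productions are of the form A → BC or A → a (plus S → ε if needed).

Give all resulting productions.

T1 → 1; S → 0; T0 → 0; X → 1; S → T1 T1; X → T1 X0; X0 → X X1; X1 → T1 T1; X → S X2; X2 → S X3; X3 → T0 T1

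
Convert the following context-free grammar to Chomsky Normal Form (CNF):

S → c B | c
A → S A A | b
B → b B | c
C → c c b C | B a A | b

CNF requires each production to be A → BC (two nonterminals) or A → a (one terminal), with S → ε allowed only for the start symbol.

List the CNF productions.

TC → c; S → c; A → b; TB → b; B → c; TA → a; C → b; S → TC B; A → S X0; X0 → A A; B → TB B; C → TC X1; X1 → TC X2; X2 → TB C; C → B X3; X3 → TA A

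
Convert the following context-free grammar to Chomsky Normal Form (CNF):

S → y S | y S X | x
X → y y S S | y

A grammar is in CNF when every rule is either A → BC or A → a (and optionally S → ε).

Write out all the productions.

TY → y; S → x; X → y; S → TY S; S → TY X0; X0 → S X; X → TY X1; X1 → TY X2; X2 → S S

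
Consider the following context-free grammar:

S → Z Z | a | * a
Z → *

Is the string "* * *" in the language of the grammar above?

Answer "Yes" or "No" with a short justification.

No - no valid derivation exists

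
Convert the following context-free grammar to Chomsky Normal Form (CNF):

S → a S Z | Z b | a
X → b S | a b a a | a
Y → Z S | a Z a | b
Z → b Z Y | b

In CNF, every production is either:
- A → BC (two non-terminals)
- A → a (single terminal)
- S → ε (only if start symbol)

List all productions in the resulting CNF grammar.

TA → a; TB → b; S → a; X → a; Y → b; Z → b; S → TA X0; X0 → S Z; S → Z TB; X → TB S; X → TA X1; X1 → TB X2; X2 → TA TA; Y → Z S; Y → TA X3; X3 → Z TA; Z → TB X4; X4 → Z Y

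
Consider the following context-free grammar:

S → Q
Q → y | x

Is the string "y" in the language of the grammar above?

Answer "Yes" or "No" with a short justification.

Yes - a valid derivation exists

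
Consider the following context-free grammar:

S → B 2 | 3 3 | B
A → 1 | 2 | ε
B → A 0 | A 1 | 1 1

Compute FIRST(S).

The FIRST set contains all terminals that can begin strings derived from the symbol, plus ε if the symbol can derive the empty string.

We compute FIRST(S) using the standard algorithm.
FIRST(A) = {1, 2, ε}
FIRST(B) = {0, 1, 2}
FIRST(S) = {0, 1, 2, 3}
Therefore, FIRST(S) = {0, 1, 2, 3}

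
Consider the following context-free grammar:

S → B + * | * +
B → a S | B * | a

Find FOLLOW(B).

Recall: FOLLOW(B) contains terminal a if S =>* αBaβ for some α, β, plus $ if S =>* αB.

We compute FOLLOW(B) using the standard algorithm.
FOLLOW(S) starts with {$}.
FIRST(B) = {a}
FIRST(S) = {*, a}
FOLLOW(B) = {*, +}
FOLLOW(S) = {$, *, +}
Therefore, FOLLOW(B) = {*, +}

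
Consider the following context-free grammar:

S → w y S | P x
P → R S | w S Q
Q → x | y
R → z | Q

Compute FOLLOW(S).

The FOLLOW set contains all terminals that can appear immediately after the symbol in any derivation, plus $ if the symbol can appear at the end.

We compute FOLLOW(S) using the standard algorithm.
FOLLOW(S) starts with {$}.
FIRST(P) = {w, x, y, z}
FIRST(Q) = {x, y}
FIRST(R) = {x, y, z}
FIRST(S) = {w, x, y, z}
FOLLOW(P) = {x}
FOLLOW(Q) = {w, x, y, z}
FOLLOW(R) = {w, x, y, z}
FOLLOW(S) = {$, x, y}
Therefore, FOLLOW(S) = {$, x, y}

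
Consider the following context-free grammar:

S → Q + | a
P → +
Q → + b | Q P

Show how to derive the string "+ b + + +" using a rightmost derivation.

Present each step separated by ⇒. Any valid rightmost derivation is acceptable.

S ⇒ Q + ⇒ Q P + ⇒ Q + + ⇒ Q P + + ⇒ Q + + + ⇒ + b + + +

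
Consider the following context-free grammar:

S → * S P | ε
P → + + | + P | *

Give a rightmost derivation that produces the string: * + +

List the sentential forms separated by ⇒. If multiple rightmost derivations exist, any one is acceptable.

S ⇒ * S P ⇒ * S + + ⇒ * + +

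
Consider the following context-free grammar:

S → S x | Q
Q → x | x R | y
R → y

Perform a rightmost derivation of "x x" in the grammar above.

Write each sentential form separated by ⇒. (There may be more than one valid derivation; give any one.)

S ⇒ S x ⇒ Q x ⇒ x x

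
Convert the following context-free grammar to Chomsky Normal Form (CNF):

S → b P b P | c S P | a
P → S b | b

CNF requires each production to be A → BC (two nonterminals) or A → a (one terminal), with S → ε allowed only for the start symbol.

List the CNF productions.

TB → b; TC → c; S → a; P → b; S → TB X0; X0 → P X1; X1 → TB P; S → TC X2; X2 → S P; P → S TB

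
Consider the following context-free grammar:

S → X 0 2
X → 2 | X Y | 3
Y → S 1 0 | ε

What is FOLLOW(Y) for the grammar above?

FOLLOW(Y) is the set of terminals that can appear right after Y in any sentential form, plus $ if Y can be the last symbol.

We compute FOLLOW(Y) using the standard algorithm.
FOLLOW(S) starts with {$}.
FIRST(S) = {2, 3}
FIRST(X) = {2, 3}
FIRST(Y) = {2, 3, ε}
FOLLOW(S) = {$, 1}
FOLLOW(X) = {0, 2, 3}
FOLLOW(Y) = {0, 2, 3}
Therefore, FOLLOW(Y) = {0, 2, 3}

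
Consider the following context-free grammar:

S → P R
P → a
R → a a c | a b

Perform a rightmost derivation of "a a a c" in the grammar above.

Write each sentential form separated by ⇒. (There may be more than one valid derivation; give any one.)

S ⇒ P R ⇒ P a a c ⇒ a a a c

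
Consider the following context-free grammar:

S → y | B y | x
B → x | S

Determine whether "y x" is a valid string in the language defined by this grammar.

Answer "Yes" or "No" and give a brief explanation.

No - no valid derivation exists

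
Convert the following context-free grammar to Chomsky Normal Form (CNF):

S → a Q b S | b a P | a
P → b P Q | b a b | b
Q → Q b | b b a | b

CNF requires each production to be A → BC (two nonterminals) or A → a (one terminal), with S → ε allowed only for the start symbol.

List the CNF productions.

TA → a; TB → b; S → a; P → b; Q → b; S → TA X0; X0 → Q X1; X1 → TB S; S → TB X2; X2 → TA P; P → TB X3; X3 → P Q; P → TB X4; X4 → TA TB; Q → Q TB; Q → TB X5; X5 → TB TA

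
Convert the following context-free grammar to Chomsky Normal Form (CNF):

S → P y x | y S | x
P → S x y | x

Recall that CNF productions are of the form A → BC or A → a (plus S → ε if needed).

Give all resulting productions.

TY → y; TX → x; S → x; P → x; S → P X0; X0 → TY TX; S → TY S; P → S X1; X1 → TX TY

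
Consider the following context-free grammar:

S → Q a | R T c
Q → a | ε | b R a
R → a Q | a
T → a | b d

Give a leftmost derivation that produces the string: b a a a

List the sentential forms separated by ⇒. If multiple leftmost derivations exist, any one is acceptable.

S ⇒ Q a ⇒ b R a a ⇒ b a a a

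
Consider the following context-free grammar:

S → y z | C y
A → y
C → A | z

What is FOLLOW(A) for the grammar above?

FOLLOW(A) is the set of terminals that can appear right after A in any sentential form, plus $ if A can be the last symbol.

We compute FOLLOW(A) using the standard algorithm.
FOLLOW(S) starts with {$}.
FIRST(A) = {y}
FIRST(C) = {y, z}
FIRST(S) = {y, z}
FOLLOW(A) = {y}
FOLLOW(C) = {y}
FOLLOW(S) = {$}
Therefore, FOLLOW(A) = {y}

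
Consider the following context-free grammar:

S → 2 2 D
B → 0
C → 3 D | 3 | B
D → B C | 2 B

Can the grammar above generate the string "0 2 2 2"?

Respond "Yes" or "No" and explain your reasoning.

No - no valid derivation exists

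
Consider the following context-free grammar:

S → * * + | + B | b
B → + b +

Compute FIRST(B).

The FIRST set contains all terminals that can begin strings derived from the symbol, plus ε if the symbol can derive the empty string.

We compute FIRST(B) using the standard algorithm.
FIRST(B) = {+}
FIRST(S) = {*, +, b}
Therefore, FIRST(B) = {+}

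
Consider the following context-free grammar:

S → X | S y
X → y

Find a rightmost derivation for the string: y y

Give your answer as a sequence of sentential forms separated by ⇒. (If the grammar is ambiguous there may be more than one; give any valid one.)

S ⇒ S y ⇒ X y ⇒ y y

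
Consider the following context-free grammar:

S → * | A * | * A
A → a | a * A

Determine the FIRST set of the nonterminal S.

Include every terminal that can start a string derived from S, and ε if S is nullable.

We compute FIRST(S) using the standard algorithm.
FIRST(A) = {a}
FIRST(S) = {*, a}
Therefore, FIRST(S) = {*, a}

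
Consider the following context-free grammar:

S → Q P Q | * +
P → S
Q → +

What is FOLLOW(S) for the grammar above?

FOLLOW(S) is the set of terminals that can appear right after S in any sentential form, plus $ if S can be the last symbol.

We compute FOLLOW(S) using the standard algorithm.
FOLLOW(S) starts with {$}.
FIRST(P) = {*, +}
FIRST(Q) = {+}
FIRST(S) = {*, +}
FOLLOW(P) = {+}
FOLLOW(Q) = {$, *, +}
FOLLOW(S) = {$, +}
Therefore, FOLLOW(S) = {$, +}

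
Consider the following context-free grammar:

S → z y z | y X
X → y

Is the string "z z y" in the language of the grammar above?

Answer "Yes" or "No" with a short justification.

No - no valid derivation exists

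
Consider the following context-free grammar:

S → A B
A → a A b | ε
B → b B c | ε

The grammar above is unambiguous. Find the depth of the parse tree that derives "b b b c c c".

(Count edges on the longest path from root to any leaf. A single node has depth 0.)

5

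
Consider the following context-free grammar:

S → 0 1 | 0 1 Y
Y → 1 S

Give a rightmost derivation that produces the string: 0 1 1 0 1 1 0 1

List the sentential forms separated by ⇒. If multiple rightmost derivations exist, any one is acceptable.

S ⇒ 0 1 Y ⇒ 0 1 1 S ⇒ 0 1 1 0 1 Y ⇒ 0 1 1 0 1 1 S ⇒ 0 1 1 0 1 1 0 1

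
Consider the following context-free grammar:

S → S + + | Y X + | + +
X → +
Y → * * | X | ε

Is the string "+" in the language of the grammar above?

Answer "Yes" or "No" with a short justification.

No - no valid derivation exists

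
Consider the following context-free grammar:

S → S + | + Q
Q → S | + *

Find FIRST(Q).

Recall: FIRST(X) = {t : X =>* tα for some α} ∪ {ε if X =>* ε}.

We compute FIRST(Q) using the standard algorithm.
FIRST(Q) = {+}
FIRST(S) = {+}
Therefore, FIRST(Q) = {+}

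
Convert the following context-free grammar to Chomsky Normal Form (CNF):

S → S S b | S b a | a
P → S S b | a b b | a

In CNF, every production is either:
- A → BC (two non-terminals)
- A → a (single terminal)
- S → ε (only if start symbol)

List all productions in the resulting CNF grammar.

TB → b; TA → a; S → a; P → a; S → S X0; X0 → S TB; S → S X1; X1 → TB TA; P → S X2; X2 → S TB; P → TA X3; X3 → TB TB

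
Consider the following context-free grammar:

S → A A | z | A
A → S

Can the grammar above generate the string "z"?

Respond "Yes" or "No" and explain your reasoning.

Yes - a valid derivation exists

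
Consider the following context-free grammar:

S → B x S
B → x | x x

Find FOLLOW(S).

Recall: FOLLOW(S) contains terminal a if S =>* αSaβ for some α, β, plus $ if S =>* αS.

We compute FOLLOW(S) using the standard algorithm.
FOLLOW(S) starts with {$}.
FIRST(B) = {x}
FIRST(S) = {x}
FOLLOW(B) = {x}
FOLLOW(S) = {$}
Therefore, FOLLOW(S) = {$}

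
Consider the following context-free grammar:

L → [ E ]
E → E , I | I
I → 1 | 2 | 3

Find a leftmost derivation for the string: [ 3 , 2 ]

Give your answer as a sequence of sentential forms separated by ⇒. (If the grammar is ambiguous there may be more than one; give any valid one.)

L ⇒ [ E ] ⇒ [ E , I ] ⇒ [ I , I ] ⇒ [ 3 , I ] ⇒ [ 3 , 2 ]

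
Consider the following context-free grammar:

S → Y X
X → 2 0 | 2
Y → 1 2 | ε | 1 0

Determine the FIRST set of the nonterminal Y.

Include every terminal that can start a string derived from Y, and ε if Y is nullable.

We compute FIRST(Y) using the standard algorithm.
FIRST(S) = {1, 2}
FIRST(X) = {2}
FIRST(Y) = {1, ε}
Therefore, FIRST(Y) = {1, ε}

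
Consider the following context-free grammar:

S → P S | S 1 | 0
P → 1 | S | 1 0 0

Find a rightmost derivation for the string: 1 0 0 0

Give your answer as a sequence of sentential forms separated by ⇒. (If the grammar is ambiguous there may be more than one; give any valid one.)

S ⇒ P S ⇒ P 0 ⇒ 1 0 0 0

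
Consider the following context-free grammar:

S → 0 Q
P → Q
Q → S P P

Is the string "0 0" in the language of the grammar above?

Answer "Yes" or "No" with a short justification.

No - no valid derivation exists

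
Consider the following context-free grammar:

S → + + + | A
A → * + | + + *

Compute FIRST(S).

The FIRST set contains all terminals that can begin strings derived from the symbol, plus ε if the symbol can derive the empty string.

We compute FIRST(S) using the standard algorithm.
FIRST(A) = {*, +}
FIRST(S) = {*, +}
Therefore, FIRST(S) = {*, +}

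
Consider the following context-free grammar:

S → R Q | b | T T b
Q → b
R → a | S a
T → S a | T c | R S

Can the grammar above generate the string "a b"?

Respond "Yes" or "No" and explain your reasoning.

Yes - a valid derivation exists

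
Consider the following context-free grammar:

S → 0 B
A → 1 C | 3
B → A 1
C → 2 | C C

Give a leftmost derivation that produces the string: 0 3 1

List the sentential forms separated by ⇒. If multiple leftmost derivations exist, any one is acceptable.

S ⇒ 0 B ⇒ 0 A 1 ⇒ 0 3 1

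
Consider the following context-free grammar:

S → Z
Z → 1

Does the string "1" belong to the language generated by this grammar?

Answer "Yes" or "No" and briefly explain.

Yes - a valid derivation exists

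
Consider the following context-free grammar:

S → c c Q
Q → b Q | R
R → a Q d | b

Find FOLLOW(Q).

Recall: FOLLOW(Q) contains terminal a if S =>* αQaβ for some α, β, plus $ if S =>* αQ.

We compute FOLLOW(Q) using the standard algorithm.
FOLLOW(S) starts with {$}.
FIRST(Q) = {a, b}
FIRST(R) = {a, b}
FIRST(S) = {c}
FOLLOW(Q) = {$, d}
FOLLOW(R) = {$, d}
FOLLOW(S) = {$}
Therefore, FOLLOW(Q) = {$, d}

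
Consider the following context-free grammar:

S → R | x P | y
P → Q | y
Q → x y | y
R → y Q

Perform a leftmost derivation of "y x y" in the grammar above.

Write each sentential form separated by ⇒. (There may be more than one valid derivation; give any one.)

S ⇒ R ⇒ y Q ⇒ y x y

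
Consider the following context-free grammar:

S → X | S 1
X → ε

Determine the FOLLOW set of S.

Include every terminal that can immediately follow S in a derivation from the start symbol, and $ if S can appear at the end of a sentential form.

We compute FOLLOW(S) using the standard algorithm.
FOLLOW(S) starts with {$}.
FIRST(S) = {1, ε}
FIRST(X) = {ε}
FOLLOW(S) = {$, 1}
FOLLOW(X) = {$, 1}
Therefore, FOLLOW(S) = {$, 1}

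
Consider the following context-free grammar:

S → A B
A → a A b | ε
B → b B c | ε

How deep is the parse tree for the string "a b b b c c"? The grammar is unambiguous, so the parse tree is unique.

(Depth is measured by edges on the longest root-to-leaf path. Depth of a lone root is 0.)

4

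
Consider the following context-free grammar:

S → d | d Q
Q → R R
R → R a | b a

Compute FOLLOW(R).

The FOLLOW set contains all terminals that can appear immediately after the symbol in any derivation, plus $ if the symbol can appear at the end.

We compute FOLLOW(R) using the standard algorithm.
FOLLOW(S) starts with {$}.
FIRST(Q) = {b}
FIRST(R) = {b}
FIRST(S) = {d}
FOLLOW(Q) = {$}
FOLLOW(R) = {$, a, b}
FOLLOW(S) = {$}
Therefore, FOLLOW(R) = {$, a, b}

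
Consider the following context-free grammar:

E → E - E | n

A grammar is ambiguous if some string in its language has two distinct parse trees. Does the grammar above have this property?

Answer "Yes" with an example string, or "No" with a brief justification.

Yes - the string 'n - n - n - n' has two distinct parse trees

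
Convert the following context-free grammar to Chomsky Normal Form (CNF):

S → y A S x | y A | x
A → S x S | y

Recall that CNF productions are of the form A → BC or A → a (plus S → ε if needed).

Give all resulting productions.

TY → y; TX → x; S → x; A → y; S → TY X0; X0 → A X1; X1 → S TX; S → TY A; A → S X2; X2 → TX S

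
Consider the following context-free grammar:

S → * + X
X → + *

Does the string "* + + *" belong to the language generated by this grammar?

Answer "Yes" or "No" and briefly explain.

Yes - a valid derivation exists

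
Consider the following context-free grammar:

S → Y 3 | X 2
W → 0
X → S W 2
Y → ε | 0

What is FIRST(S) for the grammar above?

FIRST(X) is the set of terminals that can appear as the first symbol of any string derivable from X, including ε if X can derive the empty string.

We compute FIRST(S) using the standard algorithm.
FIRST(S) = {0, 3}
FIRST(W) = {0}
FIRST(X) = {0, 3}
FIRST(Y) = {0, ε}
Therefore, FIRST(S) = {0, 3}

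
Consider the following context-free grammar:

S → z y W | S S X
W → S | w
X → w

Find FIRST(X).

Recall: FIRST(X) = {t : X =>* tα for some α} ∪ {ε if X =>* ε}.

We compute FIRST(X) using the standard algorithm.
FIRST(S) = {z}
FIRST(W) = {w, z}
FIRST(X) = {w}
Therefore, FIRST(X) = {w}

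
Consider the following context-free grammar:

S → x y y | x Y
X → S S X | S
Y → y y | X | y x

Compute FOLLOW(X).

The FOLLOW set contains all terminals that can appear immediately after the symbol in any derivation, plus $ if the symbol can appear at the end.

We compute FOLLOW(X) using the standard algorithm.
FOLLOW(S) starts with {$}.
FIRST(S) = {x}
FIRST(X) = {x}
FIRST(Y) = {x, y}
FOLLOW(S) = {$, x}
FOLLOW(X) = {$, x}
FOLLOW(Y) = {$, x}
Therefore, FOLLOW(X) = {$, x}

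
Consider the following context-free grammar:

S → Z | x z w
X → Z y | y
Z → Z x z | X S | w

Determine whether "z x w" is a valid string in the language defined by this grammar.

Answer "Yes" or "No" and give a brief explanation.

No - no valid derivation exists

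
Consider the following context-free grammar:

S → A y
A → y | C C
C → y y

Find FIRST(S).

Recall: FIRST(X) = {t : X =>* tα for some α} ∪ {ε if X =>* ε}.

We compute FIRST(S) using the standard algorithm.
FIRST(A) = {y}
FIRST(C) = {y}
FIRST(S) = {y}
Therefore, FIRST(S) = {y}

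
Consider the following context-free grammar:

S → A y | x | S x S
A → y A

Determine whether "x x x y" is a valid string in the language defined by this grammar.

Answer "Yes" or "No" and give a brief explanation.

No - no valid derivation exists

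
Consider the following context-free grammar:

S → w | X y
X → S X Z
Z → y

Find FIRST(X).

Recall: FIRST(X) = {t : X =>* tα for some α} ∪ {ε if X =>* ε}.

We compute FIRST(X) using the standard algorithm.
FIRST(S) = {w}
FIRST(X) = {w}
FIRST(Z) = {y}
Therefore, FIRST(X) = {w}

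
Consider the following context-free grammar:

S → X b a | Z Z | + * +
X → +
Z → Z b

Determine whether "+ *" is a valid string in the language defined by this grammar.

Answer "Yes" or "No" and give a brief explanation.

No - no valid derivation exists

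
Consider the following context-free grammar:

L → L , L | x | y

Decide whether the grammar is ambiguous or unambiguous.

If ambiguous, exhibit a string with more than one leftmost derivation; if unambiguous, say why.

Ambiguous - the string 'y , y , x , x , y , x' has two distinct leftmost derivations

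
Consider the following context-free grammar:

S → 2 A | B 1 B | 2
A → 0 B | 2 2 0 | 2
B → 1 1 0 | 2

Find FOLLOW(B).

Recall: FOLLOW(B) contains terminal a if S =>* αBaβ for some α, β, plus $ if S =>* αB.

We compute FOLLOW(B) using the standard algorithm.
FOLLOW(S) starts with {$}.
FIRST(A) = {0, 2}
FIRST(B) = {1, 2}
FIRST(S) = {1, 2}
FOLLOW(A) = {$}
FOLLOW(B) = {$, 1}
FOLLOW(S) = {$}
Therefore, FOLLOW(B) = {$, 1}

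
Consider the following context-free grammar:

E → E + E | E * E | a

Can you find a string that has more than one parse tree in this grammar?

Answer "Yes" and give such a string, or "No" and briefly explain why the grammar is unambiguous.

Yes - the string 'a * a * a * a' has two distinct parse trees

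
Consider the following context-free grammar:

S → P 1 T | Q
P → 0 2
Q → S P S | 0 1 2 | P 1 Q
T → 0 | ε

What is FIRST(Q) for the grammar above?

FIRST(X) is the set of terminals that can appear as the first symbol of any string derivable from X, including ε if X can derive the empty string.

We compute FIRST(Q) using the standard algorithm.
FIRST(P) = {0}
FIRST(Q) = {0}
FIRST(S) = {0}
FIRST(T) = {0, ε}
Therefore, FIRST(Q) = {0}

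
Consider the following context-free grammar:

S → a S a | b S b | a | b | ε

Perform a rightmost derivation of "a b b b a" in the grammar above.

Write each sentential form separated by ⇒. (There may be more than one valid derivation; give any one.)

S ⇒ a S a ⇒ a b S b a ⇒ a b b b a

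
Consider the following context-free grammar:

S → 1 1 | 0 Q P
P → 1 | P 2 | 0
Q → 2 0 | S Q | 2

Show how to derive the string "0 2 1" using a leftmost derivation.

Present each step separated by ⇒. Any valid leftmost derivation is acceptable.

S ⇒ 0 Q P ⇒ 0 2 P ⇒ 0 2 1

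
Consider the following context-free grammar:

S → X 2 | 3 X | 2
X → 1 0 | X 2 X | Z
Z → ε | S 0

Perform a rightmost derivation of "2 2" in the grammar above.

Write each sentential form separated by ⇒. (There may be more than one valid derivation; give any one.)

S ⇒ X 2 ⇒ X 2 X 2 ⇒ X 2 Z 2 ⇒ X 2 2 ⇒ Z 2 2 ⇒ 2 2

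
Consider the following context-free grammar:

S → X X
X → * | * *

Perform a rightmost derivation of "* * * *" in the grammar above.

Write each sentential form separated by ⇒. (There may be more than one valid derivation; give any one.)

S ⇒ X X ⇒ X * * ⇒ * * * *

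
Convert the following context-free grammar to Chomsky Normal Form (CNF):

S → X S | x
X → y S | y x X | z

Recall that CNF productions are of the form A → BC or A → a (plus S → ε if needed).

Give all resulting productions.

S → x; TY → y; TX → x; X → z; S → X S; X → TY S; X → TY X0; X0 → TX X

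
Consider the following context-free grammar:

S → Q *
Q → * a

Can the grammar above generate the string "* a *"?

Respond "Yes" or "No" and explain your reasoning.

Yes - a valid derivation exists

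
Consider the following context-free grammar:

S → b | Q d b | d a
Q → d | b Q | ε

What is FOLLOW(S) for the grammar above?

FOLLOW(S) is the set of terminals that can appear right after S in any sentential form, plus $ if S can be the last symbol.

We compute FOLLOW(S) using the standard algorithm.
FOLLOW(S) starts with {$}.
FIRST(Q) = {b, d, ε}
FIRST(S) = {b, d}
FOLLOW(Q) = {d}
FOLLOW(S) = {$}
Therefore, FOLLOW(S) = {$}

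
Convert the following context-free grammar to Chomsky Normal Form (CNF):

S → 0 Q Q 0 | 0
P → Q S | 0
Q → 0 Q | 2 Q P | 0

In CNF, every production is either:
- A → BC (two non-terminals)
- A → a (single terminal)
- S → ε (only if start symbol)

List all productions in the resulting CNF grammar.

T0 → 0; S → 0; P → 0; T2 → 2; Q → 0; S → T0 X0; X0 → Q X1; X1 → Q T0; P → Q S; Q → T0 Q; Q → T2 X2; X2 → Q P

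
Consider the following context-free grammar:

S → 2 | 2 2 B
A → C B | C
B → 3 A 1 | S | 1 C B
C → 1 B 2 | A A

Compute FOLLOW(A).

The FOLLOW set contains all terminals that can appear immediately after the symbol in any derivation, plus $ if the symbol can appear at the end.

We compute FOLLOW(A) using the standard algorithm.
FOLLOW(S) starts with {$}.
FIRST(A) = {1}
FIRST(B) = {1, 2, 3}
FIRST(C) = {1}
FIRST(S) = {2}
FOLLOW(A) = {1, 2, 3}
FOLLOW(B) = {$, 1, 2, 3}
FOLLOW(C) = {1, 2, 3}
FOLLOW(S) = {$, 1, 2, 3}
Therefore, FOLLOW(A) = {1, 2, 3}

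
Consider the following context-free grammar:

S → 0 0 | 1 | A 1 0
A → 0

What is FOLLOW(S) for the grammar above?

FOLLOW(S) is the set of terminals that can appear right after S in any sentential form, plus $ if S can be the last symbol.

We compute FOLLOW(S) using the standard algorithm.
FOLLOW(S) starts with {$}.
FIRST(A) = {0}
FIRST(S) = {0, 1}
FOLLOW(A) = {1}
FOLLOW(S) = {$}
Therefore, FOLLOW(S) = {$}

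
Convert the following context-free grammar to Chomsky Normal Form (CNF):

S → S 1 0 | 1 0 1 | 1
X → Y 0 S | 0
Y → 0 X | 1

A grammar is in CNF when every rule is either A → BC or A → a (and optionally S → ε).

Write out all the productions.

T1 → 1; T0 → 0; S → 1; X → 0; Y → 1; S → S X0; X0 → T1 T0; S → T1 X1; X1 → T0 T1; X → Y X2; X2 → T0 S; Y → T0 X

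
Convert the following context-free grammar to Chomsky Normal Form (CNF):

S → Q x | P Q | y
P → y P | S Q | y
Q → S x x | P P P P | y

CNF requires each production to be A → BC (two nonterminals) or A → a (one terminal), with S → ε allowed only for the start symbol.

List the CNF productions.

TX → x; S → y; TY → y; P → y; Q → y; S → Q TX; S → P Q; P → TY P; P → S Q; Q → S X0; X0 → TX TX; Q → P X1; X1 → P X2; X2 → P P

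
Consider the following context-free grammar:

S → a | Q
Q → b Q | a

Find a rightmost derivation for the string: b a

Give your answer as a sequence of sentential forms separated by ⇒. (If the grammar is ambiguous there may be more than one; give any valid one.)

S ⇒ Q ⇒ b Q ⇒ b a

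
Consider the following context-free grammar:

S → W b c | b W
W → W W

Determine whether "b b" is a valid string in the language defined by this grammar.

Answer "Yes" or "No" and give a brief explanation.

No - no valid derivation exists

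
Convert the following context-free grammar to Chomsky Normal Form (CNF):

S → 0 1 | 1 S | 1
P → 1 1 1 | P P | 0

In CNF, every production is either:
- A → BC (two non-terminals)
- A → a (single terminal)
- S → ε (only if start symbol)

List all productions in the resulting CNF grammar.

T0 → 0; T1 → 1; S → 1; P → 0; S → T0 T1; S → T1 S; P → T1 X0; X0 → T1 T1; P → P P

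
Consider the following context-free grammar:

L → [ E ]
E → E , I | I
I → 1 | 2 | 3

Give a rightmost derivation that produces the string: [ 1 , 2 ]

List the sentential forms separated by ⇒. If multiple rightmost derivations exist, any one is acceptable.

L ⇒ [ E ] ⇒ [ E , I ] ⇒ [ E , 2 ] ⇒ [ I , 2 ] ⇒ [ 1 , 2 ]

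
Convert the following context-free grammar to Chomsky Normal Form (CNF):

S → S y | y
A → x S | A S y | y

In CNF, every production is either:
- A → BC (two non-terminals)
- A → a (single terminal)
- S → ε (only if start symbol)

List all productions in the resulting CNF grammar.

TY → y; S → y; TX → x; A → y; S → S TY; A → TX S; A → A X0; X0 → S TY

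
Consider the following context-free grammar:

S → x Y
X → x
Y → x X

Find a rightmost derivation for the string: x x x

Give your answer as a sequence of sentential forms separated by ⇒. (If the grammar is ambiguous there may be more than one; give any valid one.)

S ⇒ x Y ⇒ x x X ⇒ x x x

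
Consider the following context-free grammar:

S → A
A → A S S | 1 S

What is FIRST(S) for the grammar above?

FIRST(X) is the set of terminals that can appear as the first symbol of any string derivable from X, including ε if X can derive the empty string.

We compute FIRST(S) using the standard algorithm.
FIRST(A) = {1}
FIRST(S) = {1}
Therefore, FIRST(S) = {1}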